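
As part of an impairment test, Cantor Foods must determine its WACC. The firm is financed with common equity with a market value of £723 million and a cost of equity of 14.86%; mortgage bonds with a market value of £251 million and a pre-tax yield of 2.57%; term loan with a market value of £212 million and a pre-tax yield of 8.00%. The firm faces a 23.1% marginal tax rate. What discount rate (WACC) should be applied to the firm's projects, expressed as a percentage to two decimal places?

10.58%

Total capital V = 723 + 251 + 212 = 1186.
Equity: weight = 723/1186 = 0.6096; cost = 14.86%.
Mortgage bonds: weight = 251/1186 = 0.2116; after-tax cost = 2.57% × (1 − 23.1%) = 1.9763%.
Term loan: weight = 212/1186 = 0.1788; after-tax cost = 8% × (1 − 23.1%) = 6.1520%.
WACC = 0.6096 × 14.8600% + 0.2116 × 1.9763% + 0.1788 × 6.1520% = 10.5768%.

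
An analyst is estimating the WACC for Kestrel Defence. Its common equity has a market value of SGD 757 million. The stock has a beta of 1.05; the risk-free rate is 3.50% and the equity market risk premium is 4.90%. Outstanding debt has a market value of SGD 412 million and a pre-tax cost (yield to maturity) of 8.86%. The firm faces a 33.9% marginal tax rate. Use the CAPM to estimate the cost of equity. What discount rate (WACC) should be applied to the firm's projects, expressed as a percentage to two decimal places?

Cost of equity via CAPM: Re = 3.5% + 1.05 × 4.9% = 8.6450%.
Total capital V = 757 + 412 = 1169.
Equity: weight = 757/1169 = 0.6476; cost = 8.645%.
Debt: weight = 412/1169 = 0.3524; after-tax cost = 8.86% × (1 − 33.9%) = 5.8565%.
WACC = 0.6476 × 8.6450% + 0.3524 × 5.8565% = 7.6622%.

7.66%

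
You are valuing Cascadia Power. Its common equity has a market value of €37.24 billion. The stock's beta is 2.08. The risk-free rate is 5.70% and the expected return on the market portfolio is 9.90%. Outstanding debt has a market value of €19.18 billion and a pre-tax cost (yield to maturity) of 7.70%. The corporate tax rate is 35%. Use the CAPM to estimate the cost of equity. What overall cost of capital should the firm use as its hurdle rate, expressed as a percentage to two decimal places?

11.23%

Market risk premium = 9.9% − 5.7% = 4.2%.
Cost of equity via CAPM: Re = 5.7% + 2.08 × 4.2% = 14.4360%.
Total capital V = 37.24 + 19.18 = 56.42.
Equity: weight = 37.24/56.42 = 0.6600; cost = 14.436%.
Debt: weight = 19.18/56.42 = 0.3400; after-tax cost = 7.7% × (1 − 35%) = 5.0050%.
WACC = 0.6600 × 14.4360% + 0.3400 × 5.0050% = 11.2299%.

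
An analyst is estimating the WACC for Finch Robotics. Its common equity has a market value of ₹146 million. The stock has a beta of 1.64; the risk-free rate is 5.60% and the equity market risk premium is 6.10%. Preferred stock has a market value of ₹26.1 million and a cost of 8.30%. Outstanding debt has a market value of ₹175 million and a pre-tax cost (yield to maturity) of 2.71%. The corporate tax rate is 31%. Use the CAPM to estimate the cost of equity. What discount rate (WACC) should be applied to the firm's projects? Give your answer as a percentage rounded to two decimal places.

8.13%

Cost of equity via CAPM: Re = 5.6% + 1.64 × 6.1% = 15.6040%.
Total capital V = 146 + 26.1 + 175 = 347.1.
Equity: weight = 146/347.1 = 0.4206; cost = 15.604%.
Preferred: weight = 26.1/347.1 = 0.0752; cost = 8.3%.
Debt: weight = 175/347.1 = 0.5042; after-tax cost = 2.71% × (1 − 31%) = 1.8699%.
WACC = 0.4206 × 15.6040% + 0.0752 × 8.3000% + 0.5042 × 1.8699% = 8.1304%.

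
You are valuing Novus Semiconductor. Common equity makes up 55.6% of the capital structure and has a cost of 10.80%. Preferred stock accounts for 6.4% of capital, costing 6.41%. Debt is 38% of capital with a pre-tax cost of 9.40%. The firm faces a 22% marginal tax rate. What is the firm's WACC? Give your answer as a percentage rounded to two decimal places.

After-tax cost of debt = 9.4% × (1 − 22%) = 7.3320%.
WACC = 0.556 × 10.8000% + 0.064 × 6.4100% + 0.380 × 7.3320% = 9.2012%.

9.20%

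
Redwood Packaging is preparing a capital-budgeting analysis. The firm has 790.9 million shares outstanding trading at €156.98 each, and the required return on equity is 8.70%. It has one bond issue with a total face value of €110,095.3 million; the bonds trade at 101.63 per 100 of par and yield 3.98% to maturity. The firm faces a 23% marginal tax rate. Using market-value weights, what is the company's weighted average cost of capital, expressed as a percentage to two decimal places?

Market value of equity E = 156.98 × 790.9m = 124155.482m. Market value of debt D = 110095.3m × 101.63/100 = 111889.85339m.
Total capital V = 124155.482 + 111889.85339 = 236045.33539.
Equity: weight = 124155.482/236045.33539 = 0.5260; cost = 8.7%.
Bonds outstanding: weight = 111889.85339/236045.33539 = 0.4740; after-tax cost = 3.98% × (1 − 23%) = 3.0646%.
WACC = 0.5260 × 8.7000% + 0.4740 × 3.0646% = 6.0287%.

6.03%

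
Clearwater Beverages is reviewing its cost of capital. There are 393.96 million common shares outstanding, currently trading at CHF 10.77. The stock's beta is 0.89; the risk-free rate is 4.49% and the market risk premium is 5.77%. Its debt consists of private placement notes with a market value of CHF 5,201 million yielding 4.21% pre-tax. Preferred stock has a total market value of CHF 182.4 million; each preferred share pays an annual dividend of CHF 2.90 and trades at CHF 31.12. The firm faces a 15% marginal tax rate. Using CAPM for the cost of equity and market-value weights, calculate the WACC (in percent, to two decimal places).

6.35%

Cost of equity via CAPM: Re = 4.49% + 0.89 × 5.77% = 9.6253%.
Cost of preferred: Rp = 2.9 / 31.12 = 9.3188%.
Market value of equity E = 10.77 × 393.96m = 4242.9492m.
Total capital V = 4242.9492 + 182.4 + 5201 = 9626.3492.
Equity: weight = 4242.9492/9626.3492 = 0.4408; cost = 9.6253%.
Preferred: weight = 182.4/9626.3492 = 0.0189; cost = 9.3188%.
Private placement notes: weight = 5201/9626.3492 = 0.5403; after-tax cost = 4.21% × (1 − 15%) = 3.5785%.
WACC = 0.4408 × 9.6253% + 0.0189 × 9.3188% + 0.5403 × 3.5785% = 6.3525%.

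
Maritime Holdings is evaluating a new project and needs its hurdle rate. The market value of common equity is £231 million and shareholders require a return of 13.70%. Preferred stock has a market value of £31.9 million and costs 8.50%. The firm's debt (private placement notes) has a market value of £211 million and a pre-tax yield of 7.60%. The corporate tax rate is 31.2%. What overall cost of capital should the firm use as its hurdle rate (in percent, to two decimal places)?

9.58%

Total capital V = 231 + 31.9 + 211 = 473.9.
Equity: weight = 231/473.9 = 0.4874; cost = 13.7%.
Preferred: weight = 31.9/473.9 = 0.0673; cost = 8.5%.
Private placement notes: weight = 211/473.9 = 0.4452; after-tax cost = 7.6% × (1 − 31.2%) = 5.2288%.
WACC = 0.4874 × 13.7000% + 0.0673 × 8.5000% + 0.4452 × 5.2288% = 9.5782%.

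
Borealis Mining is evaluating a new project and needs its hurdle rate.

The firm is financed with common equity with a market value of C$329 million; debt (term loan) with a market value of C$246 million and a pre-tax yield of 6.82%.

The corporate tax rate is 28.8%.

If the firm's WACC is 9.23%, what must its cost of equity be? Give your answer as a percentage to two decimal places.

Total capital V = 329 + 246 = 575.
Equity weight = 329/575 = 0.5722.
Term loan weight = 246/575 = 0.4278.
Debt contribution = 0.4278 × 6.82% × (1 − 28.8%) = 2.0775%.
Required equity contribution = 9.23% − 2.0775% = 7.1525%.
Re = 7.1525% / 0.5722 = 12.5006%.

12.50%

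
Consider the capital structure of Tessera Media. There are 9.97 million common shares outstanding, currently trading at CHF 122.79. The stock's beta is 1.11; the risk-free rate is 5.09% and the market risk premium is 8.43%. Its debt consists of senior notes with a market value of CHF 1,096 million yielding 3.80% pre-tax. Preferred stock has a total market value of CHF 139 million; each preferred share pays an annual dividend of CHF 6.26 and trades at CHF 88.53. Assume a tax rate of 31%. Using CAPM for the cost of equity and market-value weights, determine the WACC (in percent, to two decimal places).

Cost of equity via CAPM: Re = 5.09% + 1.11 × 8.43% = 14.4473%.
Cost of preferred: Rp = 6.26 / 88.53 = 7.0710%.
Market value of equity E = 122.79 × 9.97m = 1224.2163m.
Total capital V = 1224.2163 + 139 + 1096 = 2459.2163.
Equity: weight = 1224.2163/2459.2163 = 0.4978; cost = 14.4473%.
Preferred: weight = 139/2459.2163 = 0.0565; cost = 7.071%.
Senior notes: weight = 1096/2459.2163 = 0.4457; after-tax cost = 3.8% × (1 − 31%) = 2.6220%.
WACC = 0.4978 × 14.4473% + 0.0565 × 7.0710% + 0.4457 × 2.6220% = 8.7602%.

8.76%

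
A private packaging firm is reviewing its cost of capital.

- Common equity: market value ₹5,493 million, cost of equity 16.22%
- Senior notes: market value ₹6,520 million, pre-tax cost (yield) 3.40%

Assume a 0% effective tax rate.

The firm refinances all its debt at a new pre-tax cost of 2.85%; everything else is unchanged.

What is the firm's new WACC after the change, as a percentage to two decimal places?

After the change:
Total capital V = 5493 + 6520 = 12013.
Equity: weight = 5493/12013 = 0.4573; cost = 16.22%.
Senior notes: weight = 6520/12013 = 0.5427; after-tax cost = 2.85% × (1 − 0%) = 2.8500%.
WACC = 0.4573 × 16.2200% + 0.5427 × 2.8500% = 8.9635%.

8.96%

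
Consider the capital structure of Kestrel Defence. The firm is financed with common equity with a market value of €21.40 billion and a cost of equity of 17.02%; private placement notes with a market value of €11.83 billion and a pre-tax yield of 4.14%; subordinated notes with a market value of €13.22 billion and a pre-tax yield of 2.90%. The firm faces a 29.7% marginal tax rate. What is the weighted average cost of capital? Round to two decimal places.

9.16%

Total capital V = 21.4 + 11.83 + 13.22 = 46.45.
Equity: weight = 21.4/46.45 = 0.4607; cost = 17.02%.
Private placement notes: weight = 11.83/46.45 = 0.2547; after-tax cost = 4.14% × (1 − 29.7%) = 2.9104%.
Subordinated notes: weight = 13.22/46.45 = 0.2846; after-tax cost = 2.9% × (1 − 29.7%) = 2.0387%.
WACC = 0.4607 × 17.0200% + 0.2547 × 2.9104% + 0.2846 × 2.0387% = 9.1628%.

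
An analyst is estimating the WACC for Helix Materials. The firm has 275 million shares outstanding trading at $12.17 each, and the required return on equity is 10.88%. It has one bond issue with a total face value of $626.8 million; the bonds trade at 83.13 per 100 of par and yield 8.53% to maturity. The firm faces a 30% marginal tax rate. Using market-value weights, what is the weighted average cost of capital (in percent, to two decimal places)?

Market value of equity E = 12.17 × 275m = 3346.75m. Market value of debt D = 626.8m × 83.13/100 = 521.05884m.
Total capital V = 3346.75 + 521.05884 = 3867.80884.
Equity: weight = 3346.75/3867.80884 = 0.8653; cost = 10.88%.
Bonds outstanding: weight = 521.05884/3867.80884 = 0.1347; after-tax cost = 8.53% × (1 − 30%) = 5.9710%.
WACC = 0.8653 × 10.8800% + 0.1347 × 5.9710% = 10.2187%.

10.22%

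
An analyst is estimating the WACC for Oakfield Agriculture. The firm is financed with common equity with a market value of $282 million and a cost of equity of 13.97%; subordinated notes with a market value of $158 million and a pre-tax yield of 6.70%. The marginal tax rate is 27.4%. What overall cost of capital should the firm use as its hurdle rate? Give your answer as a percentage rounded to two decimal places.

Total capital V = 282 + 158 = 440.
Equity: weight = 282/440 = 0.6409; cost = 13.97%.
Subordinated notes: weight = 158/440 = 0.3591; after-tax cost = 6.7% × (1 − 27.4%) = 4.8642%.
WACC = 0.6409 × 13.9700% + 0.3591 × 4.8642% = 10.7002%.

10.70%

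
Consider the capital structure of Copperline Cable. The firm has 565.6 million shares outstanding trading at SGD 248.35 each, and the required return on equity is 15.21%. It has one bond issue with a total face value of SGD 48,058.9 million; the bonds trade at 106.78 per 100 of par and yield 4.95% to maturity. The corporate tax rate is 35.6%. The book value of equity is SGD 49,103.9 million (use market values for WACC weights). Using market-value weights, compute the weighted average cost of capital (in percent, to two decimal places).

Market value of equity E = 248.35 × 565.6m = 140466.76m. Market value of debt D = 48058.9m × 106.78/100 = 51317.29342m.
Total capital V = 140466.76 + 51317.29342 = 191784.05342.
Equity: weight = 140466.76/191784.05342 = 0.7324; cost = 15.21%.
Bonds outstanding: weight = 51317.29342/191784.05342 = 0.2676; after-tax cost = 4.95% × (1 − 35.6%) = 3.1878%.
WACC = 0.7324 × 15.2100% + 0.2676 × 3.1878% = 11.9931%.

11.99%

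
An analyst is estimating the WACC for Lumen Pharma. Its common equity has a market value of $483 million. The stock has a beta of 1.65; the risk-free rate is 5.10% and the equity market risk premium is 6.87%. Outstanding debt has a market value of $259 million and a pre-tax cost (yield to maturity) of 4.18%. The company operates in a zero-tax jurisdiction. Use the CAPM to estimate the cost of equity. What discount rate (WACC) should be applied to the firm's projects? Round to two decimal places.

12.16%

Cost of equity via CAPM: Re = 5.1% + 1.65 × 6.87% = 16.4355%.
Total capital V = 483 + 259 = 742.
Equity: weight = 483/742 = 0.6509; cost = 16.4355%.
Debt: weight = 259/742 = 0.3491; after-tax cost = 4.18% × (1 − 0%) = 4.1800%.
WACC = 0.6509 × 16.4355% + 0.3491 × 4.1800% = 12.1576%.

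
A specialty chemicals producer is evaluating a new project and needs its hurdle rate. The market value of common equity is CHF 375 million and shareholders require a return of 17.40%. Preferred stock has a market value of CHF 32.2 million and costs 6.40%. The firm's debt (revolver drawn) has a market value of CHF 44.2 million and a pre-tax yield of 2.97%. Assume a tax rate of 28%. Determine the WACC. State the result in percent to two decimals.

15.12%

Total capital V = 375 + 32.2 + 44.2 = 451.4.
Equity: weight = 375/451.4 = 0.8307; cost = 17.4%.
Preferred: weight = 32.2/451.4 = 0.0713; cost = 6.4%.
Revolver drawn: weight = 44.2/451.4 = 0.0979; after-tax cost = 2.97% × (1 − 28%) = 2.1384%.
WACC = 0.8307 × 17.4000% + 0.0713 × 6.4000% + 0.0979 × 2.1384% = 15.1210%.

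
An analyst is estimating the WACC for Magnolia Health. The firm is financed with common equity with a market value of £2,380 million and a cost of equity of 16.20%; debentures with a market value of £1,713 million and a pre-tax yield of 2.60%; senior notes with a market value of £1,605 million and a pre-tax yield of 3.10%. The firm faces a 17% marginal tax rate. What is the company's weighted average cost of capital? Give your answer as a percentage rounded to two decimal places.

Total capital V = 2380 + 1713 + 1605 = 5698.
Equity: weight = 2380/5698 = 0.4177; cost = 16.2%.
Debentures: weight = 1713/5698 = 0.3006; after-tax cost = 2.6% × (1 − 17%) = 2.1580%.
Senior notes: weight = 1605/5698 = 0.2817; after-tax cost = 3.1% × (1 − 17%) = 2.5730%.
WACC = 0.4177 × 16.2000% + 0.3006 × 2.1580% + 0.2817 × 2.5730% = 8.1401%.

8.14%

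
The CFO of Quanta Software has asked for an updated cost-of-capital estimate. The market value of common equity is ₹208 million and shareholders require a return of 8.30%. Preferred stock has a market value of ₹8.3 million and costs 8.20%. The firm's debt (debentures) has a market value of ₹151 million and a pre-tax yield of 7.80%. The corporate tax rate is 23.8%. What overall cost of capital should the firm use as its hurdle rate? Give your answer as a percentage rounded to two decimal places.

7.33%

Total capital V = 208 + 8.3 + 151 = 367.3.
Equity: weight = 208/367.3 = 0.5663; cost = 8.3%.
Preferred: weight = 8.3/367.3 = 0.0226; cost = 8.2%.
Debentures: weight = 151/367.3 = 0.4111; after-tax cost = 7.8% × (1 − 23.8%) = 5.9436%.
WACC = 0.5663 × 8.3000% + 0.0226 × 8.2000% + 0.4111 × 5.9436% = 7.3290%.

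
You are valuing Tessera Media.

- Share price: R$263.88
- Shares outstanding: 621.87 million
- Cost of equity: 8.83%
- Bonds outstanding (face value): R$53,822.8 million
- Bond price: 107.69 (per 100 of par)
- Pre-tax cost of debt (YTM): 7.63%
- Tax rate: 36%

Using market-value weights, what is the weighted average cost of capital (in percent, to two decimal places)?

7.80%

Market value of equity E = 263.88 × 621.87m = 164099.0556m. Market value of debt D = 53822.8m × 107.69/100 = 57961.77332m.
Total capital V = 164099.0556 + 57961.77332 = 222060.82892.
Equity: weight = 164099.0556/222060.82892 = 0.7390; cost = 8.83%.
Bonds outstanding: weight = 57961.77332/222060.82892 = 0.2610; after-tax cost = 7.63% × (1 − 36%) = 4.8832%.
WACC = 0.7390 × 8.8300% + 0.2610 × 4.8832% = 7.7998%.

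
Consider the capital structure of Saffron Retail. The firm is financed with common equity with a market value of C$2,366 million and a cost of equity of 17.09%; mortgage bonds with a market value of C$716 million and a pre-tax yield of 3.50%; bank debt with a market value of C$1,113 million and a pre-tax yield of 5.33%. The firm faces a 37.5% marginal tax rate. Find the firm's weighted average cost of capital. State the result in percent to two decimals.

Total capital V = 2366 + 716 + 1113 = 4195.
Equity: weight = 2366/4195 = 0.5640; cost = 17.09%.
Mortgage bonds: weight = 716/4195 = 0.1707; after-tax cost = 3.5% × (1 − 37.5%) = 2.1875%.
Bank debt: weight = 1113/4195 = 0.2653; after-tax cost = 5.33% × (1 − 37.5%) = 3.3312%.
WACC = 0.5640 × 17.0900% + 0.1707 × 2.1875% + 0.2653 × 3.3312% = 10.8960%.

10.90%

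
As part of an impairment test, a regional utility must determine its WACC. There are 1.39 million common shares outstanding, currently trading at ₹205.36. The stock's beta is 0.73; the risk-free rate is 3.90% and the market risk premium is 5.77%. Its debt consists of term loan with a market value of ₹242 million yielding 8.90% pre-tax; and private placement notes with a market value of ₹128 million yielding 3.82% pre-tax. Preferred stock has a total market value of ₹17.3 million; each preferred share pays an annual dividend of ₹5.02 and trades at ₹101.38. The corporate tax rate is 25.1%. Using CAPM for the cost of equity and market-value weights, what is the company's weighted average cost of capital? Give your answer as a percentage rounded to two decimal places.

6.51%

Cost of equity via CAPM: Re = 3.9% + 0.73 × 5.77% = 8.1121%.
Cost of preferred: Rp = 5.02 / 101.38 = 4.9517%.
Market value of equity E = 205.36 × 1.39m = 285.4504m.
Total capital V = 285.4504 + 17.3 + 242 + 128 = 672.7504.
Equity: weight = 285.4504/672.7504 = 0.4243; cost = 8.1121%.
Preferred: weight = 17.3/672.7504 = 0.0257; cost = 4.9517%.
Term loan: weight = 242/672.7504 = 0.3597; after-tax cost = 8.9% × (1 − 25.1%) = 6.6661%.
Private placement notes: weight = 128/672.7504 = 0.1903; after-tax cost = 3.82% × (1 − 25.1%) = 2.8612%.
WACC = 0.4243 × 8.1121% + 0.0257 × 4.9517% + 0.3597 × 6.6661% + 0.1903 × 2.8612% = 6.5116%.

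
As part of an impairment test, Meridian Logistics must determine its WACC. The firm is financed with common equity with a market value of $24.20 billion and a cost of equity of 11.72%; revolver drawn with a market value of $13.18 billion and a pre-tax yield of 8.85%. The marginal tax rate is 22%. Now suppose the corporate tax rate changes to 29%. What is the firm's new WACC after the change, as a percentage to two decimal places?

After the change:
Total capital V = 24.2 + 13.18 = 37.38.
Equity: weight = 24.2/37.38 = 0.6474; cost = 11.72%.
Revolver drawn: weight = 13.18/37.38 = 0.3526; after-tax cost = 8.85% × (1 − 29%) = 6.2835%.
WACC = 0.6474 × 11.7200% + 0.3526 × 6.2835% = 9.8031%.

9.80%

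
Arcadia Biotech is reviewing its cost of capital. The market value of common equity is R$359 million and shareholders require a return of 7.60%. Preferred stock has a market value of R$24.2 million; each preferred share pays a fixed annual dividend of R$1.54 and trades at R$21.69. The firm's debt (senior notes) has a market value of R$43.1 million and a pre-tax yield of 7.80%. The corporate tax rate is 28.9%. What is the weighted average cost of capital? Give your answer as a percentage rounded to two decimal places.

Cost of preferred: Rp = 1.54 / 21.69 = 7.1000%.
Total capital V = 359 + 24.2 + 43.1 = 426.3.
Equity: weight = 359/426.3 = 0.8421; cost = 7.6%.
Preferred: weight = 24.2/426.3 = 0.0568; cost = 7.1%.
Senior notes: weight = 43.1/426.3 = 0.1011; after-tax cost = 7.8% × (1 − 28.9%) = 5.5458%.
WACC = 0.8421 × 7.6000% + 0.0568 × 7.1000% + 0.1011 × 5.5458% = 7.3639%.

7.36%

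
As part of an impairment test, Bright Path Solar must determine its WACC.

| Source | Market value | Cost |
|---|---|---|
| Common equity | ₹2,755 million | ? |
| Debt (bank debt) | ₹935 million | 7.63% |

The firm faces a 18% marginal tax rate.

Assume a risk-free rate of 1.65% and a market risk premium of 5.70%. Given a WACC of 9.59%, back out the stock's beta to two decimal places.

1.59

Total capital V = 2755 + 935 = 3690.
Equity weight = 2755/3690 = 0.7466.
Bank debt weight = 935/3690 = 0.2534.
Debt contribution = 0.2534 × 7.63% × (1 − 18%) = 1.5853%.
Required equity contribution = 9.59% − 1.5853% = 8.0047%  ⇒  Re = 10.7213%.
CAPM: 10.7213% = 1.65% + β × 5.7%  ⇒  β = 1.5915.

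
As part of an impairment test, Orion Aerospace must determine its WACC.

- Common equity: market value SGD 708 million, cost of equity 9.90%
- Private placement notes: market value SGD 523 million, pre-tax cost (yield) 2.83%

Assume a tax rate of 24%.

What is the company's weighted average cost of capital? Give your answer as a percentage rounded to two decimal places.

Total capital V = 708 + 523 = 1231.
Equity: weight = 708/1231 = 0.5751; cost = 9.9%.
Private placement notes: weight = 523/1231 = 0.4249; after-tax cost = 2.83% × (1 − 24%) = 2.1508%.
WACC = 0.5751 × 9.9000% + 0.4249 × 2.1508% = 6.6077%.

6.61%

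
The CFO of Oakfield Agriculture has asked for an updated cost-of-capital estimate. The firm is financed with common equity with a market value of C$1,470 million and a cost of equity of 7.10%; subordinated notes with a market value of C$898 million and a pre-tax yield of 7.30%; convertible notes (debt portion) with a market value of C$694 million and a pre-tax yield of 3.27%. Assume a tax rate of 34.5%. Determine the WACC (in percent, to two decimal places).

5.30%

Total capital V = 1470 + 898 + 694 = 3062.
Equity: weight = 1470/3062 = 0.4801; cost = 7.1%.
Subordinated notes: weight = 898/3062 = 0.2933; after-tax cost = 7.3% × (1 − 34.5%) = 4.7815%.
Convertible notes (debt portion): weight = 694/3062 = 0.2266; after-tax cost = 3.27% × (1 − 34.5%) = 2.1419%.
WACC = 0.4801 × 7.1000% + 0.2933 × 4.7815% + 0.2266 × 2.1419% = 5.2963%.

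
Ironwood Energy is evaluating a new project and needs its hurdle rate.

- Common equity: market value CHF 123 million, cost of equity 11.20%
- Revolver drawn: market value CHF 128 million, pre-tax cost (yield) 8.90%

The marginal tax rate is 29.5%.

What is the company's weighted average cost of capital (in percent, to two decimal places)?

Total capital V = 123 + 128 = 251.
Equity: weight = 123/251 = 0.4900; cost = 11.2%.
Revolver drawn: weight = 128/251 = 0.5100; after-tax cost = 8.9% × (1 − 29.5%) = 6.2745%.
WACC = 0.4900 × 11.2000% + 0.5100 × 6.2745% = 8.6882%.

8.69%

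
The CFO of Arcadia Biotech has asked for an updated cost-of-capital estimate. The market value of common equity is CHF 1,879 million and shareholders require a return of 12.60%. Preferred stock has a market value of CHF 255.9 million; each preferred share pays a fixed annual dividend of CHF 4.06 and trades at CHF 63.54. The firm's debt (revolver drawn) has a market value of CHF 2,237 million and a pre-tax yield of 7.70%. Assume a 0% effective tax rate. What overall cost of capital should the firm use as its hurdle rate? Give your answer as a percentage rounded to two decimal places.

Cost of preferred: Rp = 4.06 / 63.54 = 6.3897%.
Total capital V = 1879 + 255.9 + 2237 = 4371.9.
Equity: weight = 1879/4371.9 = 0.4298; cost = 12.6%.
Preferred: weight = 255.9/4371.9 = 0.0585; cost = 6.3897%.
Revolver drawn: weight = 2237/4371.9 = 0.5117; after-tax cost = 7.7% × (1 − 0%) = 7.7000%.
WACC = 0.4298 × 12.6000% + 0.0585 × 6.3897% + 0.5117 × 7.7000% = 9.7293%.

9.73%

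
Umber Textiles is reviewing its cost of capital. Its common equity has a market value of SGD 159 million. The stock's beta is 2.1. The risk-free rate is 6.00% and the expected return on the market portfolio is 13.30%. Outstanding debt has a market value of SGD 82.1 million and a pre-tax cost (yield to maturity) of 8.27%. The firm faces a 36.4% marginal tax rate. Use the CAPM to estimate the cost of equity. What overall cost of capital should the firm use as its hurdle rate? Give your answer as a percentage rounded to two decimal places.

Market risk premium = 13.3% − 6.0% = 7.3%.
Cost of equity via CAPM: Re = 6.0% + 2.1 × 7.3% = 21.3300%.
Total capital V = 159 + 82.1 = 241.1.
Equity: weight = 159/241.1 = 0.6595; cost = 21.33%.
Debt: weight = 82.1/241.1 = 0.3405; after-tax cost = 8.27% × (1 − 36.4%) = 5.2597%.
WACC = 0.6595 × 21.3300% + 0.3405 × 5.2597% = 15.8577%.

15.86%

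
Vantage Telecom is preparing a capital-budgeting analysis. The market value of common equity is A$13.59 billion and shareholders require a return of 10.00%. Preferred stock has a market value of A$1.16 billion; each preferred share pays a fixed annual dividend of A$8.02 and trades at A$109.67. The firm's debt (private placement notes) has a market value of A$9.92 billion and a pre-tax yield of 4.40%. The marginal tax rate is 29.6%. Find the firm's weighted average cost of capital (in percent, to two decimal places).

7.10%

Cost of preferred: Rp = 8.02 / 109.67 = 7.3128%.
Total capital V = 13.59 + 1.16 + 9.92 = 24.67.
Equity: weight = 13.59/24.67 = 0.5509; cost = 10%.
Preferred: weight = 1.16/24.67 = 0.0470; cost = 7.3128%.
Private placement notes: weight = 9.92/24.67 = 0.4021; after-tax cost = 4.4% × (1 − 29.6%) = 3.0976%.
WACC = 0.5509 × 10.0000% + 0.0470 × 7.3128% + 0.4021 × 3.0976% = 7.0981%.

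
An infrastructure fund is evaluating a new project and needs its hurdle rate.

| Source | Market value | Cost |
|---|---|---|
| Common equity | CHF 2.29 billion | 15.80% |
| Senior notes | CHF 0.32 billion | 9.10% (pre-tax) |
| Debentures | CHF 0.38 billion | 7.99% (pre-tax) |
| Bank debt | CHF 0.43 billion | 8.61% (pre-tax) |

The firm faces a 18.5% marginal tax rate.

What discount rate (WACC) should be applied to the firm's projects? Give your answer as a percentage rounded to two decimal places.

12.88%

Total capital V = 2.29 + 0.32 + 0.38 + 0.43 = 3.42.
Equity: weight = 2.29/3.42 = 0.6696; cost = 15.8%.
Senior notes: weight = 0.32/3.42 = 0.0936; after-tax cost = 9.1% × (1 − 18.5%) = 7.4165%.
Debentures: weight = 0.38/3.42 = 0.1111; after-tax cost = 7.99% × (1 − 18.5%) = 6.5118%.
Bank debt: weight = 0.43/3.42 = 0.1257; after-tax cost = 8.61% × (1 − 18.5%) = 7.0171%.
WACC = 0.6696 × 15.8000% + 0.0936 × 7.4165% + 0.1111 × 6.5118% + 0.1257 × 7.0171% = 12.8793%.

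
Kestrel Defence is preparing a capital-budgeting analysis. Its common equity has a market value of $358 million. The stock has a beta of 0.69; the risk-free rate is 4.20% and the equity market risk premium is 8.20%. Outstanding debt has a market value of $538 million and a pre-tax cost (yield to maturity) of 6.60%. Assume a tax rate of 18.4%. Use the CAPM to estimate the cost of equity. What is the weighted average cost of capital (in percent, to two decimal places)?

7.17%

Cost of equity via CAPM: Re = 4.2% + 0.69 × 8.2% = 9.8580%.
Total capital V = 358 + 538 = 896.
Equity: weight = 358/896 = 0.3996; cost = 9.858%.
Debt: weight = 538/896 = 0.6004; after-tax cost = 6.6% × (1 − 18.4%) = 5.3856%.
WACC = 0.3996 × 9.8580% + 0.6004 × 5.3856% = 7.1726%.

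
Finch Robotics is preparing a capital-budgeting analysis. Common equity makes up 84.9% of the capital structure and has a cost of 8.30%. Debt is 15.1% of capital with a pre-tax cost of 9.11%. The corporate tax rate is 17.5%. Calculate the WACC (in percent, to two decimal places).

8.18%

After-tax cost of debt = 9.11% × (1 − 17.5%) = 7.5157%.
WACC = 0.849 × 8.3000% + 0.151 × 7.5157% = 8.1816%.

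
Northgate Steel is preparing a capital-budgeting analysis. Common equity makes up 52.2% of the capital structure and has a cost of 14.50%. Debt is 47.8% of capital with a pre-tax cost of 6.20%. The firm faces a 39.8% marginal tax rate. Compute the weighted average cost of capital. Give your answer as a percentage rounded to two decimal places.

After-tax cost of debt = 6.2% × (1 − 39.8%) = 3.7324%.
WACC = 0.522 × 14.5000% + 0.478 × 3.7324% = 9.3531%.

9.35%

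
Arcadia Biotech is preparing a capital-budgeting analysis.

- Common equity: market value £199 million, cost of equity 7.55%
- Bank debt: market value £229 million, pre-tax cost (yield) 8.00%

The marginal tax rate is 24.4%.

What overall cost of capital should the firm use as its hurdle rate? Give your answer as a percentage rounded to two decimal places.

Total capital V = 199 + 229 = 428.
Equity: weight = 199/428 = 0.4650; cost = 7.55%.
Bank debt: weight = 229/428 = 0.5350; after-tax cost = 8% × (1 − 24.4%) = 6.0480%.
WACC = 0.4650 × 7.5500% + 0.5350 × 6.0480% = 6.7464%.

6.75%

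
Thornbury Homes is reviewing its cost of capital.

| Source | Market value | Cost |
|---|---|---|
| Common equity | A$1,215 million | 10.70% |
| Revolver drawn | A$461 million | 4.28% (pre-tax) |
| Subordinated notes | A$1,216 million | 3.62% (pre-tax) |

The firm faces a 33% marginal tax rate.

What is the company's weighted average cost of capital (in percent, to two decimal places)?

5.97%

Total capital V = 1215 + 461 + 1216 = 2892.
Equity: weight = 1215/2892 = 0.4201; cost = 10.7%.
Revolver drawn: weight = 461/2892 = 0.1594; after-tax cost = 4.28% × (1 − 33%) = 2.8676%.
Subordinated notes: weight = 1216/2892 = 0.4205; after-tax cost = 3.62% × (1 − 33%) = 2.4254%.
WACC = 0.4201 × 10.7000% + 0.1594 × 2.8676% + 0.4205 × 2.4254% = 5.9723%.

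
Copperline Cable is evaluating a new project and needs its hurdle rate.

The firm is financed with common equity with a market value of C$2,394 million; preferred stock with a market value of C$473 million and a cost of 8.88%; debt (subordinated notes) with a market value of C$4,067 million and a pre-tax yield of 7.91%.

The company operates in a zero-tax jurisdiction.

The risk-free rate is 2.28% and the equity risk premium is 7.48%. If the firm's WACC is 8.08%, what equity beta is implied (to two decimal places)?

Total capital V = 2394 + 473 + 4067 = 6934.
Equity weight = 2394/6934 = 0.3453.
Preferred weight = 473/6934 = 0.0682.
Subordinated notes weight = 4067/6934 = 0.5865.
Debt contribution = 0.5865 × 7.91% × (1 − 0%) = 4.6395%.
Preferred contribution = 0.0682 × 8.88% = 0.6057%.
Required equity contribution = 8.08% − 5.2452% = 2.8348%  ⇒  Re = 8.2107%.
CAPM: 8.2107% = 2.28% + β × 7.48%  ⇒  β = 0.7929.

0.79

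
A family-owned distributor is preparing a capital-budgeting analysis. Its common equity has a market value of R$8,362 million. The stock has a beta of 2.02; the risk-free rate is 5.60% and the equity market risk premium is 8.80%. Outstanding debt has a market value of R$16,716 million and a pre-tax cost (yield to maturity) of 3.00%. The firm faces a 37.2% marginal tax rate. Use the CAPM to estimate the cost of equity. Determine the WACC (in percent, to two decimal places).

9.05%

Cost of equity via CAPM: Re = 5.6% + 2.02 × 8.8% = 23.3760%.
Total capital V = 8362 + 16716 = 25078.
Equity: weight = 8362/25078 = 0.3334; cost = 23.376%.
Debt: weight = 16716/25078 = 0.6666; after-tax cost = 3% × (1 − 37.2%) = 1.8840%.
WACC = 0.3334 × 23.3760% + 0.6666 × 1.8840% = 9.0503%.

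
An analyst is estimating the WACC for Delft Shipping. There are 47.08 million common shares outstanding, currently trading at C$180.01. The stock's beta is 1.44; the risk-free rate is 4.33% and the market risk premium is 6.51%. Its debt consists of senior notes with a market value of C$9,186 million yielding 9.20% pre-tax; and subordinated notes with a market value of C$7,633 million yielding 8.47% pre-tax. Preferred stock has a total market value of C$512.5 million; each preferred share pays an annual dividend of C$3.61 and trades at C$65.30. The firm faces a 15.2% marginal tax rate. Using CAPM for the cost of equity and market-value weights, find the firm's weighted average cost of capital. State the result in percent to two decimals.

Cost of equity via CAPM: Re = 4.33% + 1.44 × 6.51% = 13.7044%.
Cost of preferred: Rp = 3.61 / 65.3 = 5.5283%.
Market value of equity E = 180.01 × 47.08m = 8474.8708m.
Total capital V = 8474.8708 + 512.5 + 9186 + 7633 = 25806.3708.
Equity: weight = 8474.8708/25806.3708 = 0.3284; cost = 13.7044%.
Preferred: weight = 512.5/25806.3708 = 0.0199; cost = 5.5283%.
Senior notes: weight = 9186/25806.3708 = 0.3560; after-tax cost = 9.2% × (1 − 15.2%) = 7.8016%.
Subordinated notes: weight = 7633/25806.3708 = 0.2958; after-tax cost = 8.47% × (1 − 15.2%) = 7.1826%.
WACC = 0.3284 × 13.7044% + 0.0199 × 5.5283% + 0.3560 × 7.8016% + 0.2958 × 7.1826% = 9.5118%.

9.51%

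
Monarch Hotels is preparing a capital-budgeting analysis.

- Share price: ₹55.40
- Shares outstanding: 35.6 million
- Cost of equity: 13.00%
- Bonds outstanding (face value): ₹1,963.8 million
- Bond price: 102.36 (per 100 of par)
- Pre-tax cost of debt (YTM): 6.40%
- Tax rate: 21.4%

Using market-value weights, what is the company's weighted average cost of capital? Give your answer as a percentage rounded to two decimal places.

8.98%

Market value of equity E = 55.4 × 35.6m = 1972.24m. Market value of debt D = 1963.8m × 102.36/100 = 2010.14568m.
Total capital V = 1972.24 + 2010.14568 = 3982.38568.
Equity: weight = 1972.24/3982.38568 = 0.4952; cost = 13%.
Bonds outstanding: weight = 2010.14568/3982.38568 = 0.5048; after-tax cost = 6.4% × (1 − 21.4%) = 5.0304%.
WACC = 0.4952 × 13.0000% + 0.5048 × 5.0304% = 8.9773%.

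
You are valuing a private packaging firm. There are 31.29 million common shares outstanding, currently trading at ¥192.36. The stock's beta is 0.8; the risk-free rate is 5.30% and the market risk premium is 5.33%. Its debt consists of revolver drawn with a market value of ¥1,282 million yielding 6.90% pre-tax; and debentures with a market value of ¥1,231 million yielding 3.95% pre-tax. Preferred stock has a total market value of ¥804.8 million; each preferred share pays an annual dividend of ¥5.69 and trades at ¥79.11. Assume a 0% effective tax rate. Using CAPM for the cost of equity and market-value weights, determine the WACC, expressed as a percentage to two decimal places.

Cost of equity via CAPM: Re = 5.3% + 0.8 × 5.33% = 9.5640%.
Cost of preferred: Rp = 5.69 / 79.11 = 7.1925%.
Market value of equity E = 192.36 × 31.29m = 6018.9444m.
Total capital V = 6018.9444 + 804.8 + 1282 + 1231 = 9336.7444.
Equity: weight = 6018.9444/9336.7444 = 0.6447; cost = 9.564%.
Preferred: weight = 804.8/9336.7444 = 0.0862; cost = 7.1925%.
Revolver drawn: weight = 1282/9336.7444 = 0.1373; after-tax cost = 6.9% × (1 − 0%) = 6.9000%.
Debentures: weight = 1231/9336.7444 = 0.1318; after-tax cost = 3.95% × (1 − 0%) = 3.9500%.
WACC = 0.6447 × 9.5640% + 0.0862 × 7.1925% + 0.1373 × 6.9000% + 0.1318 × 3.9500% = 8.2536%.

8.25%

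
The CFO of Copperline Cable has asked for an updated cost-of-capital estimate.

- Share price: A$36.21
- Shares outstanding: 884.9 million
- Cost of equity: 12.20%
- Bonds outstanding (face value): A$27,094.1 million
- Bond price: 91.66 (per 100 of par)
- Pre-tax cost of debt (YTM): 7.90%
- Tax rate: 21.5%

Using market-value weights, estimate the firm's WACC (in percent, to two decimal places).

9.58%

Market value of equity E = 36.21 × 884.9m = 32042.229m. Market value of debt D = 27094.1m × 91.66/100 = 24834.45206m.
Total capital V = 32042.229 + 24834.45206 = 56876.68106.
Equity: weight = 32042.229/56876.68106 = 0.5634; cost = 12.2%.
Bonds outstanding: weight = 24834.45206/56876.68106 = 0.4366; after-tax cost = 7.9% × (1 − 21.5%) = 6.2015%.
WACC = 0.5634 × 12.2000% + 0.4366 × 6.2015% = 9.5808%.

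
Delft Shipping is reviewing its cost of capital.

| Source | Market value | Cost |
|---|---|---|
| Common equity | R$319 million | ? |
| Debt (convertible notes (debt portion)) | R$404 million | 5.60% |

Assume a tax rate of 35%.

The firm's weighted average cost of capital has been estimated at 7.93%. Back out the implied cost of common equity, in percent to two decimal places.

13.36%

Total capital V = 319 + 404 = 723.
Equity weight = 319/723 = 0.4412.
Convertible notes (debt portion) weight = 404/723 = 0.5588.
Debt contribution = 0.5588 × 5.6% × (1 − 35%) = 2.0340%.
Required equity contribution = 7.93% − 2.0340% = 5.8960%.
Re = 5.8960% / 0.4412 = 13.3631%.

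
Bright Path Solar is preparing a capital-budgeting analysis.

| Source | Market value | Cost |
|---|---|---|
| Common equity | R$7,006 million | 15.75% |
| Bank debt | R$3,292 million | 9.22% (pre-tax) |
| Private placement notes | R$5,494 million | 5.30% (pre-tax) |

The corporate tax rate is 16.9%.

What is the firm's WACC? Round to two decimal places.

10.12%

Total capital V = 7006 + 3292 + 5494 = 15792.
Equity: weight = 7006/15792 = 0.4436; cost = 15.75%.
Bank debt: weight = 3292/15792 = 0.2085; after-tax cost = 9.22% × (1 − 16.9%) = 7.6618%.
Private placement notes: weight = 5494/15792 = 0.3479; after-tax cost = 5.3% × (1 − 16.9%) = 4.4043%.
WACC = 0.4436 × 15.7500% + 0.2085 × 7.6618% + 0.3479 × 4.4043% = 10.1168%.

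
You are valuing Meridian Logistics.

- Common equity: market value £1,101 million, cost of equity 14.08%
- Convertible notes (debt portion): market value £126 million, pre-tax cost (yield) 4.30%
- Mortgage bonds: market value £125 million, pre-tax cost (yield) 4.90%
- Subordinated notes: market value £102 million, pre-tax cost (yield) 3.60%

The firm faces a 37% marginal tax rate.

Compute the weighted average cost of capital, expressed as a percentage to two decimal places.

Total capital V = 1101 + 126 + 125 + 102 = 1454.
Equity: weight = 1101/1454 = 0.7572; cost = 14.08%.
Convertible notes (debt portion): weight = 126/1454 = 0.0867; after-tax cost = 4.3% × (1 − 37%) = 2.7090%.
Mortgage bonds: weight = 125/1454 = 0.0860; after-tax cost = 4.9% × (1 − 37%) = 3.0870%.
Subordinated notes: weight = 102/1454 = 0.0702; after-tax cost = 3.6% × (1 − 37%) = 2.2680%.
WACC = 0.7572 × 14.0800% + 0.0867 × 2.7090% + 0.0860 × 3.0870% + 0.0702 × 2.2680% = 11.3209%.

11.32%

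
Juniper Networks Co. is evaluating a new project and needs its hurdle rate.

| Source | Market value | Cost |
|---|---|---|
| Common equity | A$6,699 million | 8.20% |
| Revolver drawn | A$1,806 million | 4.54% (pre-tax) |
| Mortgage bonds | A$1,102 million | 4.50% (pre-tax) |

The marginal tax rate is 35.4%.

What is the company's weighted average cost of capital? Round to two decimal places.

6.60%

Total capital V = 6699 + 1806 + 1102 = 9607.
Equity: weight = 6699/9607 = 0.6973; cost = 8.2%.
Revolver drawn: weight = 1806/9607 = 0.1880; after-tax cost = 4.54% × (1 − 35.4%) = 2.9328%.
Mortgage bonds: weight = 1102/9607 = 0.1147; after-tax cost = 4.5% × (1 − 35.4%) = 2.9070%.
WACC = 0.6973 × 8.2000% + 0.1880 × 2.9328% + 0.1147 × 2.9070% = 6.6027%.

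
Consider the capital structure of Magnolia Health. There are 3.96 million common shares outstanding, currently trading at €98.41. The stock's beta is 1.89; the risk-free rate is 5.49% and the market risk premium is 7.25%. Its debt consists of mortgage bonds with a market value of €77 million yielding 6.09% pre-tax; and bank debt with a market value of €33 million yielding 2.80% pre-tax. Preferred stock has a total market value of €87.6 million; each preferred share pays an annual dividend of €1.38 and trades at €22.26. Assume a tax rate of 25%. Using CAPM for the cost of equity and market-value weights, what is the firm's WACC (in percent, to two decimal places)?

14.38%

Cost of equity via CAPM: Re = 5.49% + 1.89 × 7.25% = 19.1925%.
Cost of preferred: Rp = 1.38 / 22.26 = 6.1995%.
Market value of equity E = 98.41 × 3.96m = 389.7036m.
Total capital V = 389.7036 + 87.6 + 77 + 33 = 587.3036.
Equity: weight = 389.7036/587.3036 = 0.6635; cost = 19.1925%.
Preferred: weight = 87.6/587.3036 = 0.1492; cost = 6.1995%.
Mortgage bonds: weight = 77/587.3036 = 0.1311; after-tax cost = 6.09% × (1 − 25%) = 4.5675%.
Bank debt: weight = 33/587.3036 = 0.0562; after-tax cost = 2.8% × (1 − 25%) = 2.1000%.
WACC = 0.6635 × 19.1925% + 0.1492 × 6.1995% + 0.1311 × 4.5675% + 0.0562 × 2.1000% = 14.3767%.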